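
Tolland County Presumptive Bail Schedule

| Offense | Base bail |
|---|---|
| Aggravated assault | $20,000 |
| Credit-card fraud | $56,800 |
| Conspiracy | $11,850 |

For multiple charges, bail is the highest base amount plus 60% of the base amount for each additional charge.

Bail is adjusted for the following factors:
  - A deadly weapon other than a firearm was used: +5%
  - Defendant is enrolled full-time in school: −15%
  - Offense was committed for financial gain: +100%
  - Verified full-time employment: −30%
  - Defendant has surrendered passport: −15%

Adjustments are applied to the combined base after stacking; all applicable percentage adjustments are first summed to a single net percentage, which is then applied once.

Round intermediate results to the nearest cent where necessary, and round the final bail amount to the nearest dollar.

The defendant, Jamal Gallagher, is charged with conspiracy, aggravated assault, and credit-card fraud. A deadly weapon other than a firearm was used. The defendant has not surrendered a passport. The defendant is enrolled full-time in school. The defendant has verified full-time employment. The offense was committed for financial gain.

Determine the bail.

$121,456

Base amounts from the schedule: conspiracy $11,850; aggravated assault $20,000; credit-card fraud $56,800.
Stacking rule: highest base plus 60% of each additional charge. Highest is credit-card fraud at $56,800. Additional: $11,850 × 60% = $7,110; $20,000 × 60% = $12,000. Combined base = $56,800 + $19,110 = $75,910.
Net percentage adjustment: +5% −15% +100% −30% = +60%. $75,910 × 1.6 = $121,456.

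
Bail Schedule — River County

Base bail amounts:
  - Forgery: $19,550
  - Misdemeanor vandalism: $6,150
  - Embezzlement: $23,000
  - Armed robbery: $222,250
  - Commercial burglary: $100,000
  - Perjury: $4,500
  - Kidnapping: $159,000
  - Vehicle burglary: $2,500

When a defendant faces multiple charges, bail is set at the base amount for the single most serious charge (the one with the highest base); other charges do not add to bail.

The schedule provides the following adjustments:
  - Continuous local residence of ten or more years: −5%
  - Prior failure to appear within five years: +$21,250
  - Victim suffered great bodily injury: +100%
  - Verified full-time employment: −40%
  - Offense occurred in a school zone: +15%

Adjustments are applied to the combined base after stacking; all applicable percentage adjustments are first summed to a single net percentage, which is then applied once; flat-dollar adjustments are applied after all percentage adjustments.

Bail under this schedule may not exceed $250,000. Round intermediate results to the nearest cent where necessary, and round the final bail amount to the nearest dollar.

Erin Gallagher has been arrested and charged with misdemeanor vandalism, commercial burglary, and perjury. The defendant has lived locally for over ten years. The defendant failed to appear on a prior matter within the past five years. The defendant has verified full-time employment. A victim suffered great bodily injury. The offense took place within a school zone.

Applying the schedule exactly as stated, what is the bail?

$191,250

Base amounts from the schedule: misdemeanor vandalism $6,150; commercial burglary $100,000; perjury $4,500.
Stacking rule: use the highest base only. Highest is commercial burglary at $100,000. Combined base = $100,000.
Net percentage adjustment: −5% +100% −40% +15% = +70%. $100,000 × 1.7 = $170,000.
Prior failure to appear within five years (+$21,250 flat): $170,000 + $21,250 = $191,250.
$191,250 is within the $250,000 maximum.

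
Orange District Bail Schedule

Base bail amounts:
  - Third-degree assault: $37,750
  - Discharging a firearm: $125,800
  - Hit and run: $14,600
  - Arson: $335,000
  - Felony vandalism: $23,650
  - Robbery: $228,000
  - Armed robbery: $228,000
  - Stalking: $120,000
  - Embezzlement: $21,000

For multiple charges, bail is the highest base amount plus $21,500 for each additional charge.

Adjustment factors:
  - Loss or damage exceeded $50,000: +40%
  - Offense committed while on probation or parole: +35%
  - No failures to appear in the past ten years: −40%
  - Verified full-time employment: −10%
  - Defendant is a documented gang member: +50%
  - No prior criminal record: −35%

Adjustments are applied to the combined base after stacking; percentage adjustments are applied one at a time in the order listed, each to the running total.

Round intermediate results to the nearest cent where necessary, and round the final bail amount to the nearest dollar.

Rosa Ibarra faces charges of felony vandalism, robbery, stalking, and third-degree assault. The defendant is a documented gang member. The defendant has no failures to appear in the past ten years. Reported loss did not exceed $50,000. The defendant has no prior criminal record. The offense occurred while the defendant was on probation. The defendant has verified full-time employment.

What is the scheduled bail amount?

$207,902

Base amounts from the schedule: felony vandalism $23,650; robbery $228,000; stalking $120,000; third-degree assault $37,750.
Stacking rule: highest base plus $21,500 per additional charge. Highest is robbery at $228,000; 3 additional charges → +$64,500. Combined base = $292,500.
Offense committed while on probation or parole (+35%): $292,500 × 1.35 = $394,875.
No failures to appear in the past ten years (−40%): $394,875 × 0.6 = $236,925.
Verified full-time employment (−10%): $236,925 × 0.9 = $213,232.50.
Defendant is a documented gang member (+50%): $213,232.50 × 1.5 = $319,848.75.
No prior criminal record (−35%): $319,848.75 × 0.65 = $207,901.69.
Rounded to the nearest dollar: $207,902.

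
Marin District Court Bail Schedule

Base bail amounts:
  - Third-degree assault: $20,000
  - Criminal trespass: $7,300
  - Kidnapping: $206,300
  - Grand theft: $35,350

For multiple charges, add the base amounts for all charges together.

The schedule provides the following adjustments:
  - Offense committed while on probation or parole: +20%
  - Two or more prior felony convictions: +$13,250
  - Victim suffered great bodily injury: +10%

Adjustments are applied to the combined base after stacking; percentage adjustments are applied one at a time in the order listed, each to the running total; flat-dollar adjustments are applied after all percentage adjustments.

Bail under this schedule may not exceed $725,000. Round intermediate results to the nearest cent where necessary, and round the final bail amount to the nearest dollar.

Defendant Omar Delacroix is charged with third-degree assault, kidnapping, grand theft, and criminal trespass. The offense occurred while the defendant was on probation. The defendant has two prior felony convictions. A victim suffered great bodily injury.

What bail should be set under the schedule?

$368,264

Base amounts from the schedule: third-degree assault $20,000; kidnapping $206,300; grand theft $35,350; criminal trespass $7,300.
Stacking rule: sum of all bases. $20,000 + $206,300 + $35,350 + $7,300 = $268,950.
Offense committed while on probation or parole (+20%): $268,950 × 1.2 = $322,740.
Victim suffered great bodily injury (+10%): $322,740 × 1.1 = $355,014.
Two or more prior felony convictions (+$13,250 flat): $355,014 + $13,250 = $368,264.
$368,264 is within the $725,000 maximum.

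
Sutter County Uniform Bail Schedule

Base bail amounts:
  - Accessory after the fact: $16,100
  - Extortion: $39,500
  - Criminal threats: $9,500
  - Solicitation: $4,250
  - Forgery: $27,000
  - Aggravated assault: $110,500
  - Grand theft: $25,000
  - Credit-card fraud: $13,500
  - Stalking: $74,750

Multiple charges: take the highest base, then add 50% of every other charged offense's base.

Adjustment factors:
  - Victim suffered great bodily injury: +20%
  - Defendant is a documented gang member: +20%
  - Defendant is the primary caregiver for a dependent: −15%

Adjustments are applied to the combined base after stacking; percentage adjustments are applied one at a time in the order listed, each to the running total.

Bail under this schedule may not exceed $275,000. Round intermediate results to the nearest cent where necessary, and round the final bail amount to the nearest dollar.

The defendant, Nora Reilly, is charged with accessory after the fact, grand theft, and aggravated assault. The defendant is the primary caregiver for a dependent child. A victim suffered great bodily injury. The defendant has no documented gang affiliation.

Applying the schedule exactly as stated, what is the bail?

$133,671

Base amounts from the schedule: accessory after the fact $16,100; grand theft $25,000; aggravated assault $110,500.
Stacking rule: highest base plus 50% of each additional charge. Highest is aggravated assault at $110,500. Additional: $16,100 × 50% = $8,050; $25,000 × 50% = $12,500. Combined base = $110,500 + $20,550 = $131,050.
Victim suffered great bodily injury (+20%): $131,050 × 1.2 = $157,260.
Defendant is the primary caregiver for a dependent (−15%): $157,260 × 0.85 = $133,671.
$133,671 is within the $275,000 maximum.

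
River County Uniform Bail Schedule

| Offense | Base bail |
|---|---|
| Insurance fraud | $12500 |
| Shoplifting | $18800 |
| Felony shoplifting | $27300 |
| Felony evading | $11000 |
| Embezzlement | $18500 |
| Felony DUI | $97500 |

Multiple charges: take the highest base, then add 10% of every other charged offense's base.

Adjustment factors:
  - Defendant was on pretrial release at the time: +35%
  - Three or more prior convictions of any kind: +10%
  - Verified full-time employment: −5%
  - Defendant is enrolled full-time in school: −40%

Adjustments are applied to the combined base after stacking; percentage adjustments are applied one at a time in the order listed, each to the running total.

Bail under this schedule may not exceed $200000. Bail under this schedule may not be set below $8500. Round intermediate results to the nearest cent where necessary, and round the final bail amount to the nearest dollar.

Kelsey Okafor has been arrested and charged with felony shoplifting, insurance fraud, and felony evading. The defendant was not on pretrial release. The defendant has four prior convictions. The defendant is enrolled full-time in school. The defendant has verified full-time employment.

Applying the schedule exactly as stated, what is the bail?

Base amounts from the schedule: felony shoplifting $27300; insurance fraud $12500; felony evading $11000.
Stacking rule: highest base plus 10% of each additional charge. Highest is felony shoplifting at $27300. Additional: $12500 × 10% = $1250; $11000 × 10% = $1100. Combined base = $27300 + $2350 = $29650.
Three or more prior convictions of any kind (+10%): $29650 × 1.1 = $32615.
Verified full-time employment (−5%): $32615 × 0.95 = $30984.25.
Defendant is enrolled full-time in school (−40%): $30984.25 × 0.6 = $18590.55.
$18590.55 is within the $200000 maximum.
$18590.55 is at or above the $8500 minimum.
Rounded to the nearest dollar: $18591.

$18591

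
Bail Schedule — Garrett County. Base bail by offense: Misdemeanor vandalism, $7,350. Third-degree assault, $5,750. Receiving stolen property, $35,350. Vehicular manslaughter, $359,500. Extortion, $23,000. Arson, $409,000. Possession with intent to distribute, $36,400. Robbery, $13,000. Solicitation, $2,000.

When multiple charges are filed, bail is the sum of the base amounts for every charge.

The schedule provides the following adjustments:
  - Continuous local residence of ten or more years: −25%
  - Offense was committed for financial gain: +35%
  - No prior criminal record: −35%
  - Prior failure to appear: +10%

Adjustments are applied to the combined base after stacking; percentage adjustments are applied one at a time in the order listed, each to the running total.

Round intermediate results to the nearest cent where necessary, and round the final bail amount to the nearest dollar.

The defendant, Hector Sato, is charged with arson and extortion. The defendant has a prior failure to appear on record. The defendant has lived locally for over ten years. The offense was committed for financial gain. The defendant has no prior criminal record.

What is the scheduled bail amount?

$312,741

Base amounts from the schedule: arson $409,000; extortion $23,000.
Stacking rule: sum of all bases. $409,000 + $23,000 = $432,000.
Continuous local residence of ten or more years (−25%): $432,000 × 0.75 = $324,000.
Offense was committed for financial gain (+35%): $324,000 × 1.35 = $437,400.
No prior criminal record (−35%): $437,400 × 0.65 = $284,310.
Prior failure to appear (+10%): $284,310 × 1.1 = $312,741.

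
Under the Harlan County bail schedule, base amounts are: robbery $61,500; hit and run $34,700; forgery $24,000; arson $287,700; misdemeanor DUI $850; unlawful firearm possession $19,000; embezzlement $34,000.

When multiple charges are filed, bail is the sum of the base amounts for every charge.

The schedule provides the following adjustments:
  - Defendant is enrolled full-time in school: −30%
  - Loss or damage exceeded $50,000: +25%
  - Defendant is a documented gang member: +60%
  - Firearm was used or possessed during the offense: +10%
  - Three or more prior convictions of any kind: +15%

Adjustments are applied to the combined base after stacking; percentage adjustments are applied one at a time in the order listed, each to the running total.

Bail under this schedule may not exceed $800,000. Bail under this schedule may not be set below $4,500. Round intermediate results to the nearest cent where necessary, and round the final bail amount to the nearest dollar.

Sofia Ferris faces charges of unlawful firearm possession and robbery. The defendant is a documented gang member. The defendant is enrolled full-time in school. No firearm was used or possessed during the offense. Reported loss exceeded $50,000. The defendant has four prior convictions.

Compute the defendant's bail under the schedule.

Base amounts from the schedule: unlawful firearm possession $19,000; robbery $61,500.
Stacking rule: sum of all bases. $19,000 + $61,500 = $80,500.
Defendant is enrolled full-time in school (−30%): $80,500 × 0.7 = $56,350.
Loss or damage exceeded $50,000 (+25%): $56,350 × 1.25 = $70,437.50.
Defendant is a documented gang member (+60%): $70,437.50 × 1.6 = $112,700.
Three or more prior convictions of any kind (+15%): $112,700 × 1.15 = $129,605.
$129,605 is within the $800,000 maximum.
$129,605 is at or above the $4,500 minimum.

$129,605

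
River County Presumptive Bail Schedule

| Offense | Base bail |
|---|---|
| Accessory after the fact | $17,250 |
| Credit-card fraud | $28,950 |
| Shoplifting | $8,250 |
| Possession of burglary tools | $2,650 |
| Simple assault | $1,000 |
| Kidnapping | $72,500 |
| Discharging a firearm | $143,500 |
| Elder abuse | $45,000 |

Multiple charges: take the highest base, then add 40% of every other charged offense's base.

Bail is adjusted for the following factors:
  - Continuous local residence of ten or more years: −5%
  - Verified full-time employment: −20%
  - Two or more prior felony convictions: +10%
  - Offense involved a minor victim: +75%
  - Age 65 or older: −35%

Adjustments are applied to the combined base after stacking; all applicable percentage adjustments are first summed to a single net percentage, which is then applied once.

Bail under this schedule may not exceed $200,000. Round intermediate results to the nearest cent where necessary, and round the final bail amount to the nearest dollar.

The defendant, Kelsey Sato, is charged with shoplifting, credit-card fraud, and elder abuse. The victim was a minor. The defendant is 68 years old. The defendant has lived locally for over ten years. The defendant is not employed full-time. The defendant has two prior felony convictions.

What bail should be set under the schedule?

Base amounts from the schedule: shoplifting $8,250; credit-card fraud $28,950; elder abuse $45,000.
Stacking rule: highest base plus 40% of each additional charge. Highest is elder abuse at $45,000. Additional: $8,250 × 40% = $3,300; $28,950 × 40% = $11,580. Combined base = $45,000 + $14,880 = $59,880.
Net percentage adjustment: −5% +10% +75% −35% = +45%. $59,880 × 1.45 = $86,826.
$86,826 is within the $200,000 maximum.

$86,826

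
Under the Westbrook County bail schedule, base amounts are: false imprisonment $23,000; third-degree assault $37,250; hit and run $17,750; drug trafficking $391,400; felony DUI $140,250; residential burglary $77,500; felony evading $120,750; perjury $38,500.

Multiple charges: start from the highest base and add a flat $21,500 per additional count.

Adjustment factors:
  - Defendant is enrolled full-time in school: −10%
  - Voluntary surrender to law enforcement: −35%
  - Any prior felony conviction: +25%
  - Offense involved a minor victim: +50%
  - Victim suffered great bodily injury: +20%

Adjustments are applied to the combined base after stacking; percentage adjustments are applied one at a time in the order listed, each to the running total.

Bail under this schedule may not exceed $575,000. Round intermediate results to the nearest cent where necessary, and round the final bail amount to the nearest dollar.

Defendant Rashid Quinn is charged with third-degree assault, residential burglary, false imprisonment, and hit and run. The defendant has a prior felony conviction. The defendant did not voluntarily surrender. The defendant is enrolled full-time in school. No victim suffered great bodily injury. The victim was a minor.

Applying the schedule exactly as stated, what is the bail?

$239,625

Base amounts from the schedule: third-degree assault $37,250; residential burglary $77,500; false imprisonment $23,000; hit and run $17,750.
Stacking rule: highest base plus $21,500 per additional charge. Highest is residential burglary at $77,500; 3 additional charges → +$64,500. Combined base = $142,000.
Defendant is enrolled full-time in school (−10%): $142,000 × 0.9 = $127,800.
Any prior felony conviction (+25%): $127,800 × 1.25 = $159,750.
Offense involved a minor victim (+50%): $159,750 × 1.5 = $239,625.
$239,625 is within the $575,000 maximum.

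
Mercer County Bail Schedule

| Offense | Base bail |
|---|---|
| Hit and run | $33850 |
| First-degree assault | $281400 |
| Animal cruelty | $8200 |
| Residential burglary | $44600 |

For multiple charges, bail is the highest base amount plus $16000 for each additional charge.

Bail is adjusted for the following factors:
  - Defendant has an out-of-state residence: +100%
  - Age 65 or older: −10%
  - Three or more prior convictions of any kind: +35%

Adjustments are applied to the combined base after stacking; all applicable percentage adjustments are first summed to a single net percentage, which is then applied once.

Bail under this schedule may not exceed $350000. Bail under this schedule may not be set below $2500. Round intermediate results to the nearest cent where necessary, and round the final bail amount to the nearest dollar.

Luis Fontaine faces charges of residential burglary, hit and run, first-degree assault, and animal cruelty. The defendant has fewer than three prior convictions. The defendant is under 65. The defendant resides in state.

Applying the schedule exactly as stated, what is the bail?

$329400

Base amounts from the schedule: residential burglary $44600; hit and run $33850; first-degree assault $281400; animal cruelty $8200.
Stacking rule: highest base plus $16000 per additional charge. Highest is first-degree assault at $281400; 3 additional charges → +$48000. Combined base = $329400.
No adjustment factors apply to this defendant.
$329400 is within the $350000 maximum.
$329400 is at or above the $2500 minimum.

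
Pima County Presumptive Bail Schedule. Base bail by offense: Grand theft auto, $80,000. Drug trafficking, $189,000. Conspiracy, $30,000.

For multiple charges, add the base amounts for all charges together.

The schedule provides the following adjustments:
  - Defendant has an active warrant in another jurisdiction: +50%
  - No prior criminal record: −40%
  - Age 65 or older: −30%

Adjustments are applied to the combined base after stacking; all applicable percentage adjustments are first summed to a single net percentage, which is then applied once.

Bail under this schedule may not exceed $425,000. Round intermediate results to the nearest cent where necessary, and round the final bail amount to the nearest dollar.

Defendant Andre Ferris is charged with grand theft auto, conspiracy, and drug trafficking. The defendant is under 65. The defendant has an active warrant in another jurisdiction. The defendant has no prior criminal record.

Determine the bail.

Base amounts from the schedule: grand theft auto $80,000; conspiracy $30,000; drug trafficking $189,000.
Stacking rule: sum of all bases. $80,000 + $30,000 + $189,000 = $299,000.
Net percentage adjustment: +50% −40% = +10%. $299,000 × 1.1 = $328,900.
$328,900 is within the $425,000 maximum.

$328,900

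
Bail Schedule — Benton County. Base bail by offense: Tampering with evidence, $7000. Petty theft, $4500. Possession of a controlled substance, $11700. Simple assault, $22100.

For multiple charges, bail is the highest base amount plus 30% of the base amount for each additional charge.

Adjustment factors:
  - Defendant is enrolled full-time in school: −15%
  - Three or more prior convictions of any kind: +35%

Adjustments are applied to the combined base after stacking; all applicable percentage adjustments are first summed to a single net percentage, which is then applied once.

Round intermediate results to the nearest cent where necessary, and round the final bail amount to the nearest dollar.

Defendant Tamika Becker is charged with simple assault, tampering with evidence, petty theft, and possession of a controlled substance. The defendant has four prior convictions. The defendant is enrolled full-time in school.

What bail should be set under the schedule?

$34872

Base amounts from the schedule: simple assault $22100; tampering with evidence $7000; petty theft $4500; possession of a controlled substance $11700.
Stacking rule: highest base plus 30% of each additional charge. Highest is simple assault at $22100. Additional: $7000 × 30% = $2100; $4500 × 30% = $1350; $11700 × 30% = $3510. Combined base = $22100 + $6960 = $29060.
Net percentage adjustment: −15% +35% = +20%. $29060 × 1.2 = $34872.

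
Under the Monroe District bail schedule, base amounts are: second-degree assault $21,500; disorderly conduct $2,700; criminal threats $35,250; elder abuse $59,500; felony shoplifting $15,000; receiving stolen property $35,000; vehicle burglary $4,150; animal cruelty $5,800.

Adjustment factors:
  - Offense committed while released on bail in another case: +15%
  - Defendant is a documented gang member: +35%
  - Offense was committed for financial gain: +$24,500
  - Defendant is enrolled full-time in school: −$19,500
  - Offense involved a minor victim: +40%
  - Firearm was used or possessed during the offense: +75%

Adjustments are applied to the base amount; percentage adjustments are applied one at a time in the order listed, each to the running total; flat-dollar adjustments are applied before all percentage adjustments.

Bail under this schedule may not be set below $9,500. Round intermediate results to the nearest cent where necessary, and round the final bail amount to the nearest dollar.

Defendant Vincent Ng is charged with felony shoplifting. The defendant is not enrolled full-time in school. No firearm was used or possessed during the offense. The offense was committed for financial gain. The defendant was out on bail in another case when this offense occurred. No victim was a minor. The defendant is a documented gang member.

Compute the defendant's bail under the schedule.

$61,324

Base amounts from the schedule: felony shoplifting $15,000.
Single charge. Combined base = $15,000.
Offense was committed for financial gain (+$24,500 flat): $15,000 + $24,500 = $39,500.
Offense committed while released on bail in another case (+15%): $39,500 × 1.15 = $45,425.
Defendant is a documented gang member (+35%): $45,425 × 1.35 = $61,323.75.
$61,323.75 is at or above the $9,500 minimum.
Rounded to the nearest dollar: $61,324.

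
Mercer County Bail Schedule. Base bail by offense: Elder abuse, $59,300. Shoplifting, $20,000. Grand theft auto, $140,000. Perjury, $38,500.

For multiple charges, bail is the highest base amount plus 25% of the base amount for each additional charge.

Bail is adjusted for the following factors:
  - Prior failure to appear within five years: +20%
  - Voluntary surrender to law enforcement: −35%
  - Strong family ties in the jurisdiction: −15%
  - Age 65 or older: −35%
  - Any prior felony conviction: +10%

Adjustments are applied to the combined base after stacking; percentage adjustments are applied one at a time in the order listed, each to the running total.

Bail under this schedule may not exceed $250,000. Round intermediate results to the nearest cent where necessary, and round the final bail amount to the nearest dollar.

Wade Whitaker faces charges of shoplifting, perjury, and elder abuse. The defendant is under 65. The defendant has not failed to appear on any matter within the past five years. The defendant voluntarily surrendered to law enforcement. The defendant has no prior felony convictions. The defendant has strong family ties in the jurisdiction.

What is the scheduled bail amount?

$40,844

Base amounts from the schedule: shoplifting $20,000; perjury $38,500; elder abuse $59,300.
Stacking rule: highest base plus 25% of each additional charge. Highest is elder abuse at $59,300. Additional: $20,000 × 25% = $5,000; $38,500 × 25% = $9,625. Combined base = $59,300 + $14,625 = $73,925.
Voluntary surrender to law enforcement (−35%): $73,925 × 0.65 = $48,051.25.
Strong family ties in the jurisdiction (−15%): $48,051.25 × 0.85 = $40,843.56.
$40,843.56 is within the $250,000 maximum.
Rounded to the nearest dollar: $40,844.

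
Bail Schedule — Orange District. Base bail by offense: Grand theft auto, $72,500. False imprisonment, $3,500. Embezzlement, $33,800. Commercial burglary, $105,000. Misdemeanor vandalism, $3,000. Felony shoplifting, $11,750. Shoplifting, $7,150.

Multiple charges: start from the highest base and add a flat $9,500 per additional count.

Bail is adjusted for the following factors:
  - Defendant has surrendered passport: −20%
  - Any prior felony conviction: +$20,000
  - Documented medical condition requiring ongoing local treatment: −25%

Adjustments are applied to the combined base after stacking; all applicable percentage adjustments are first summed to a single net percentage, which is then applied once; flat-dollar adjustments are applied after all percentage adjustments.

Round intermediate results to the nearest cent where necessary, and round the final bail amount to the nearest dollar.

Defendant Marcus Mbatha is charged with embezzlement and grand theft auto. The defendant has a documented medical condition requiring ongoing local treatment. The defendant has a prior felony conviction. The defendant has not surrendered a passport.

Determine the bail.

Base amounts from the schedule: embezzlement $33,800; grand theft auto $72,500.
Stacking rule: highest base plus $9,500 per additional charge. Highest is grand theft auto at $72,500; 1 additional charge → +$9,500. Combined base = $82,000.
Documented medical condition requiring ongoing local treatment (−25%): $82,000 × 0.75 = $61,500.
Any prior felony conviction (+$20,000 flat): $61,500 + $20,000 = $81,500.

$81,500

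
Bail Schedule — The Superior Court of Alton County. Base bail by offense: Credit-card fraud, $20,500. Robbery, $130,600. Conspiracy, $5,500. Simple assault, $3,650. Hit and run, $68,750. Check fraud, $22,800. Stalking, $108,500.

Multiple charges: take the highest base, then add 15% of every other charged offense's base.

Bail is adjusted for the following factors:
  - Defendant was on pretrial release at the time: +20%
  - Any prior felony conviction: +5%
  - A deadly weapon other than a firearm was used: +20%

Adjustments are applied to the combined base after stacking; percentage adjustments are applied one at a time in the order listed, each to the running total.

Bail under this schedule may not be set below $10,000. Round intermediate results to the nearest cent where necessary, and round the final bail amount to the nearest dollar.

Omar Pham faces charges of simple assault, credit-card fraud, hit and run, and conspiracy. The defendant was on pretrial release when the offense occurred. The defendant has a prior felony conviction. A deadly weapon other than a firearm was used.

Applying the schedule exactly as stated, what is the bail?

$110,675

Base amounts from the schedule: simple assault $3,650; credit-card fraud $20,500; hit and run $68,750; conspiracy $5,500.
Stacking rule: highest base plus 15% of each additional charge. Highest is hit and run at $68,750. Additional: $3,650 × 15% = $547.50; $20,500 × 15% = $3,075; $5,500 × 15% = $825. Combined base = $68,750 + $4,447.50 = $73,197.50.
Defendant was on pretrial release at the time (+20%): $73,197.50 × 1.2 = $87,837.
Any prior felony conviction (+5%): $87,837 × 1.05 = $92,228.85.
A deadly weapon other than a firearm was used (+20%): $92,228.85 × 1.2 = $110,674.62.
$110,674.62 is at or above the $10,000 minimum.
Rounded to the nearest dollar: $110,675.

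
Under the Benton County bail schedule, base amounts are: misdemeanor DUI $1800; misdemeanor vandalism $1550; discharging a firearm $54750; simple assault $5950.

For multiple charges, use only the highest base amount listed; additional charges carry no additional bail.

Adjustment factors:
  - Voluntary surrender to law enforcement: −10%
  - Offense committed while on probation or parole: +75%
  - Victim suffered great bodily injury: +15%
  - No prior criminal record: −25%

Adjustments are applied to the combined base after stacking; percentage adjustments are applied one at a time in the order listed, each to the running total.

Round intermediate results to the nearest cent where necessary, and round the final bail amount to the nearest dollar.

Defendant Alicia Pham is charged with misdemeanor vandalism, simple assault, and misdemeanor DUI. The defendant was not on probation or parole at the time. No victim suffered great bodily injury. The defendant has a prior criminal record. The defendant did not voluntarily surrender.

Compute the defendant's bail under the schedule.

$5950

Base amounts from the schedule: misdemeanor vandalism $1550; simple assault $5950; misdemeanor DUI $1800.
Stacking rule: use the highest base only. Highest is simple assault at $5950. Combined base = $5950.
No adjustment factors apply to this defendant.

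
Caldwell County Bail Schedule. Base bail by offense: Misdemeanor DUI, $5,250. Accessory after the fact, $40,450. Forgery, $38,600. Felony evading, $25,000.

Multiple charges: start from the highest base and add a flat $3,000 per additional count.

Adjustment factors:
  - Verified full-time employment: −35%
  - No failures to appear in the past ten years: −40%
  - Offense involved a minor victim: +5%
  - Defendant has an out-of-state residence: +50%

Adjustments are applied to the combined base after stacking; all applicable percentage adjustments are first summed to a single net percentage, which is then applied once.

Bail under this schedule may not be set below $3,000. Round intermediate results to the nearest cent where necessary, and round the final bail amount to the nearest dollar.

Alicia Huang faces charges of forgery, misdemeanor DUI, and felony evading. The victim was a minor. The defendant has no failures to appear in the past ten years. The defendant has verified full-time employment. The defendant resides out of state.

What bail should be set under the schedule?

Base amounts from the schedule: forgery $38,600; misdemeanor DUI $5,250; felony evading $25,000.
Stacking rule: highest base plus $3,000 per additional charge. Highest is forgery at $38,600; 2 additional charges → +$6,000. Combined base = $44,600.
Net percentage adjustment: −35% −40% +5% +50% = −20%. $44,600 × 0.8 = $35,680.
$35,680 is at or above the $3,000 minimum.

$35,680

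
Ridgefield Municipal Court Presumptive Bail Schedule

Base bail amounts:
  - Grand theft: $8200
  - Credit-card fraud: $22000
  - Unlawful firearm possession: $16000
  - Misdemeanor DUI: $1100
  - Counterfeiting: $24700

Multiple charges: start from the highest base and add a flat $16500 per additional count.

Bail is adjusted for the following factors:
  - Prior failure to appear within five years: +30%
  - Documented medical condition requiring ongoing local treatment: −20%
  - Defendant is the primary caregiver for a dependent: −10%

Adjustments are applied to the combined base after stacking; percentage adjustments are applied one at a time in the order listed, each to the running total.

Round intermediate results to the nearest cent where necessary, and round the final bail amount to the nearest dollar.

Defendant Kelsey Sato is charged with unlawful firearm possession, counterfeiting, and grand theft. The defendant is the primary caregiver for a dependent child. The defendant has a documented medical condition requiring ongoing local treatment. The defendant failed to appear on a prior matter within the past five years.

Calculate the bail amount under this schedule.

$54007

Base amounts from the schedule: unlawful firearm possession $16000; counterfeiting $24700; grand theft $8200.
Stacking rule: highest base plus $16500 per additional charge. Highest is counterfeiting at $24700; 2 additional charges → +$33000. Combined base = $57700.
Prior failure to appear within five years (+30%): $57700 × 1.3 = $75010.
Documented medical condition requiring ongoing local treatment (−20%): $75010 × 0.8 = $60008.
Defendant is the primary caregiver for a dependent (−10%): $60008 × 0.9 = $54007.20.
Rounded to the nearest dollar: $54007.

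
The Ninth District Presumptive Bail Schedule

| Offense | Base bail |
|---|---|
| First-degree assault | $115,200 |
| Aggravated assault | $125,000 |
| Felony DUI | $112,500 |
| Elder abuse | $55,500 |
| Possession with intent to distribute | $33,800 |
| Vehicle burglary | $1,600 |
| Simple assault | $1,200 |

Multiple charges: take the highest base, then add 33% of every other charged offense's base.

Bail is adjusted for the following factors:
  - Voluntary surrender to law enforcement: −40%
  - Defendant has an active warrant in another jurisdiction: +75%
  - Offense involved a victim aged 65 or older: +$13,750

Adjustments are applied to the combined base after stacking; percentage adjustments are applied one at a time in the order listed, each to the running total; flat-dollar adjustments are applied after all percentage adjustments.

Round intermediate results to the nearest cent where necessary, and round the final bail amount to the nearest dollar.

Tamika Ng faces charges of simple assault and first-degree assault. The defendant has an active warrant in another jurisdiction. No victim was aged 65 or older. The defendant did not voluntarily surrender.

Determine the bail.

$202,293

Base amounts from the schedule: simple assault $1,200; first-degree assault $115,200.
Stacking rule: highest base plus 33% of each additional charge. Highest is first-degree assault at $115,200. Additional: $1,200 × 33% = $396. Combined base = $115,200 + $396 = $115,596.
Defendant has an active warrant in another jurisdiction (+75%): $115,596 × 1.75 = $202,293.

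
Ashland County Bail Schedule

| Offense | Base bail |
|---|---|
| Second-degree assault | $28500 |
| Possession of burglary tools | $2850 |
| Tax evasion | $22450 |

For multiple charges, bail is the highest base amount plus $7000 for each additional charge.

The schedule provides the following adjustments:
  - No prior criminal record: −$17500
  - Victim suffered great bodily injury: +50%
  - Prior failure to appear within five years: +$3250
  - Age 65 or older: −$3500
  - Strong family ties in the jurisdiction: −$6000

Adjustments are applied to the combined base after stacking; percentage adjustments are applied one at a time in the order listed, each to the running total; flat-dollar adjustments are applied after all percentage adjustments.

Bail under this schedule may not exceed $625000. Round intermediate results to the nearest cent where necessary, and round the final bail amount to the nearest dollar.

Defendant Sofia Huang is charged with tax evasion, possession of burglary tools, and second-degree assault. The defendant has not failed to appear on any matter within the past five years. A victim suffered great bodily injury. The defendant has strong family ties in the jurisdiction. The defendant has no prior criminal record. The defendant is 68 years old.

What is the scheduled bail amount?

Base amounts from the schedule: tax evasion $22450; possession of burglary tools $2850; second-degree assault $28500.
Stacking rule: highest base plus $7000 per additional charge. Highest is second-degree assault at $28500; 2 additional charges → +$14000. Combined base = $42500.
Victim suffered great bodily injury (+50%): $42500 × 1.5 = $63750.
No prior criminal record (−$17500 flat): $63750 − $17500 = $46250.
Age 65 or older (−$3500 flat): $46250 − $3500 = $42750.
Strong family ties in the jurisdiction (−$6000 flat): $42750 − $6000 = $36750.
$36750 is within the $625000 maximum.

$36750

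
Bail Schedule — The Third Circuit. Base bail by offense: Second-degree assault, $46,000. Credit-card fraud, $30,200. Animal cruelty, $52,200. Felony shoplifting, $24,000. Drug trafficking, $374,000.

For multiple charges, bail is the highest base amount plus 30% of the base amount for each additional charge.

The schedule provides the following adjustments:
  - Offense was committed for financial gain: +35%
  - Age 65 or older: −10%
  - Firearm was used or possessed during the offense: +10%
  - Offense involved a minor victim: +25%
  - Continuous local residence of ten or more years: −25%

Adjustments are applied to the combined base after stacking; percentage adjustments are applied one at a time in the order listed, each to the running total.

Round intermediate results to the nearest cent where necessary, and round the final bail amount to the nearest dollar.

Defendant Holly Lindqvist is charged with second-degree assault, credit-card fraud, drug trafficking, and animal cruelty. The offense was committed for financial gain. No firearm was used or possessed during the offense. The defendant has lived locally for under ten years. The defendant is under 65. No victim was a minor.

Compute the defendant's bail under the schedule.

$556,902

Base amounts from the schedule: second-degree assault $46,000; credit-card fraud $30,200; drug trafficking $374,000; animal cruelty $52,200.
Stacking rule: highest base plus 30% of each additional charge. Highest is drug trafficking at $374,000. Additional: $46,000 × 30% = $13,800; $30,200 × 30% = $9,060; $52,200 × 30% = $15,660. Combined base = $374,000 + $38,520 = $412,520.
Offense was committed for financial gain (+35%): $412,520 × 1.35 = $556,902.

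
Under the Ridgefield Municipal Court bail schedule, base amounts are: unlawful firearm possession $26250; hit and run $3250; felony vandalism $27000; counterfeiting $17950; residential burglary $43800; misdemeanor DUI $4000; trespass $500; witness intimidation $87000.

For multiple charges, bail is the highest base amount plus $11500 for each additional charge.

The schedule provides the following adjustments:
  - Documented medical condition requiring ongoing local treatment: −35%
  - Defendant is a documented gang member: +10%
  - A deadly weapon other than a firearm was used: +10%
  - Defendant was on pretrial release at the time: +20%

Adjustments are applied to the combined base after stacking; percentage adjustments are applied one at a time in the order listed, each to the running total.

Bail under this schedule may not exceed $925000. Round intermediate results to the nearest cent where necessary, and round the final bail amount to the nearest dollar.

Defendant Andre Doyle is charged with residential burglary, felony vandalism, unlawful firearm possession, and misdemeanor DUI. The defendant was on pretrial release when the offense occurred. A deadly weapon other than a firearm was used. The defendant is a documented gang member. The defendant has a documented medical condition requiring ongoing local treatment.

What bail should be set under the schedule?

Base amounts from the schedule: residential burglary $43800; felony vandalism $27000; unlawful firearm possession $26250; misdemeanor DUI $4000.
Stacking rule: highest base plus $11500 per additional charge. Highest is residential burglary at $43800; 3 additional charges → +$34500. Combined base = $78300.
Documented medical condition requiring ongoing local treatment (−35%): $78300 × 0.65 = $50895.
Defendant is a documented gang member (+10%): $50895 × 1.1 = $55984.50.
A deadly weapon other than a firearm was used (+10%): $55984.50 × 1.1 = $61582.95.
Defendant was on pretrial release at the time (+20%): $61582.95 × 1.2 = $73899.54.
$73899.54 is within the $925000 maximum.
Rounded to the nearest dollar: $73900.

$73900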